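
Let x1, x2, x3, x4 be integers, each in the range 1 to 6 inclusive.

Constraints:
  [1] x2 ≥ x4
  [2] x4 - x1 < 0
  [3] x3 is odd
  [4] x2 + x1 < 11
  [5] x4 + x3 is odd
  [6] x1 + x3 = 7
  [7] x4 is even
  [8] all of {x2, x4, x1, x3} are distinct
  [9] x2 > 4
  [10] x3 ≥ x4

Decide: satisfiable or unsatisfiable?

Satisfiable

The assignment x1 = 4, x2 = 5, x3 = 3, x4 = 2 works:
  constraint 2 holds since x4 - x1 = -2.
  constraint 4 holds since x2 + x1 = 9.
The rest check out directly.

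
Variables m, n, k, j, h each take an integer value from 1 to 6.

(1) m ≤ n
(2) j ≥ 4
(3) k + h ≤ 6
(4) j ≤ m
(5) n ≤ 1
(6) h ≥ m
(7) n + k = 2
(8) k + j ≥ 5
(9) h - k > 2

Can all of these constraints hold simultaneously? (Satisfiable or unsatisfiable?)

From constraints 2 and 4: m ≥ j and j ≥ 4, so m ≥ 4. From constraints 1 and 5: m ≤ n and n ≤ 1, so m ≤ 1. But 1 < 4, so no value of m works.

Unsatisfiable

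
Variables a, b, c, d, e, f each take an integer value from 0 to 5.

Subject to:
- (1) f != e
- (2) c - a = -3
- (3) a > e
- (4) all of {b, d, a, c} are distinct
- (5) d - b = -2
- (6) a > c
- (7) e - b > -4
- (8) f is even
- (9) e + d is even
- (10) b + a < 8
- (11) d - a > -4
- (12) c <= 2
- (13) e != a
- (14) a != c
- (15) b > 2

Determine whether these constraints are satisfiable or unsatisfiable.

The assignment a = 3, b = 4, c = 0, d = 2, e = 2, f = 0 works:
  constraint 2 holds since c - a = -3.
  constraint 5 holds since d - b = -2.
The rest check out directly.

Satisfiable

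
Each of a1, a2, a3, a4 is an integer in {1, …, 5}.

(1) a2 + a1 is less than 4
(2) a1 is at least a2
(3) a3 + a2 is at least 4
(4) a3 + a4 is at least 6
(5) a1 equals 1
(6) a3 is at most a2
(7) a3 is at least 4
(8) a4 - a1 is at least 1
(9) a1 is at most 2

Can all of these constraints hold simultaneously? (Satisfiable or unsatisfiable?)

Unsatisfiable

From constraints 6 and 7: a2 ≥ a3 and a3 ≥ 4, so a2 ≥ 4. From constraints 2 and 9: a2 ≤ a1 and a1 ≤ 2, so a2 ≤ 2. But 2 < 4, so no value of a2 works.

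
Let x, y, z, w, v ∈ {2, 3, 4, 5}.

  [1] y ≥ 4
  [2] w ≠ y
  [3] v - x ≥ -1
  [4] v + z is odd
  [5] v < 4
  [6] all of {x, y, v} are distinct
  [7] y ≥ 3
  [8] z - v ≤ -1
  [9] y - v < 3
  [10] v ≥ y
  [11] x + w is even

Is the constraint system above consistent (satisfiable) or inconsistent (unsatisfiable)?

From constraints 1 and 10: v ≥ y and y ≥ 4, so v ≥ 4. From constraint 5: v ≤ 3. But 3 < 4, so no value of v works.

Unsatisfiable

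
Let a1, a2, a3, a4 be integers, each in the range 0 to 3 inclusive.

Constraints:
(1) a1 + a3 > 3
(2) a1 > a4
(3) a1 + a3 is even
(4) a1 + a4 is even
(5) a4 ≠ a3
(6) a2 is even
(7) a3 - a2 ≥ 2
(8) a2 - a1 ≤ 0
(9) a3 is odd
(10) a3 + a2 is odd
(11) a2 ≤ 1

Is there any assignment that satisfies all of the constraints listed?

Satisfiable

Setting (a1, a2, a3, a4) = (3, 0, 3, 1) satisfies everything: constraint 1: a1 + a3 = 6; constraint 7: a3 - a2 = 3, and the others follow.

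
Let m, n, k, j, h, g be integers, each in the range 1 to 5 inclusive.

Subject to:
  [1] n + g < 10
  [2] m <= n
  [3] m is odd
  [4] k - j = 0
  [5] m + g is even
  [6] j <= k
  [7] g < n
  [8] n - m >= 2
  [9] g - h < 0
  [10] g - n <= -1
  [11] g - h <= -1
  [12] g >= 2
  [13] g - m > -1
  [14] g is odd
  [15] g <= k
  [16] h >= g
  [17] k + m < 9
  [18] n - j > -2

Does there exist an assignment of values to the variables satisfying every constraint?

One satisfying assignment is m = 1, n = 4, k = 5, j = 5, h = 5, g = 3.
For the less obvious constraints — constraint 1: n + g = 7; constraint 4: k - j = 0; constraint 8: n - m = 3 — and the others hold by inspection.

Satisfiable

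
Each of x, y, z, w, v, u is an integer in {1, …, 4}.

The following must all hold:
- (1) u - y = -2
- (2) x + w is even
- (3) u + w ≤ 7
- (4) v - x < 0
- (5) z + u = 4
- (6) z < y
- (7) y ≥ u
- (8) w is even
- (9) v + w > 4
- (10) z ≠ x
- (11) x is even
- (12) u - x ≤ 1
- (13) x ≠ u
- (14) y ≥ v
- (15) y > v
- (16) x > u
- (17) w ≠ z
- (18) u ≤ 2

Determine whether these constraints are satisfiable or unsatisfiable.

Satisfiable

One satisfying assignment is x = 4, y = 4, z = 2, w = 4, v = 1, u = 2.
For the less obvious constraints — constraint 1: u - y = -2; constraint 3: u + w = 6 — and the others hold by inspection.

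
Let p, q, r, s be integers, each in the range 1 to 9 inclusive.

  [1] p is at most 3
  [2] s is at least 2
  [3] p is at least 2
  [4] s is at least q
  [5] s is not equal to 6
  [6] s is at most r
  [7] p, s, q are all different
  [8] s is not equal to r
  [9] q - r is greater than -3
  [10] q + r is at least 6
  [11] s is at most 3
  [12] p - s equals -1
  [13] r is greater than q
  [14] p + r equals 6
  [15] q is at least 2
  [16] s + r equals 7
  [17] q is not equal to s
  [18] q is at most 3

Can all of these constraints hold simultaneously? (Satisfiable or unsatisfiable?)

Unsatisfiable

Constraints 1, 2, 3, 11, 15, and 18 confine each of p, s, q to the 2 values {2, 3}.
Constraint 7 requires all 3 of them to be distinct, but only 2 values are available — impossible by the pigeonhole principle.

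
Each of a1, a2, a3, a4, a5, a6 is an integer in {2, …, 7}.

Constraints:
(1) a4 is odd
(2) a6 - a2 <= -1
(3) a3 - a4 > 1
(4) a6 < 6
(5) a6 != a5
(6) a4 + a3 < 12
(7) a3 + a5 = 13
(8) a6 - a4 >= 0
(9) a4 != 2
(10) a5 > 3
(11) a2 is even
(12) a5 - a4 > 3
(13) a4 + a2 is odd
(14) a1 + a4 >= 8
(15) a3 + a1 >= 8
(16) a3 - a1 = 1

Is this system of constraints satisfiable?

Take a1 = 5, a2 = 6, a3 = 6, a4 = 3, a5 = 7, a6 = 3. Then constraint 2: a6 - a2 = -3; constraint 3: a3 - a4 = 3, and every other listed constraint is also met.

Satisfiable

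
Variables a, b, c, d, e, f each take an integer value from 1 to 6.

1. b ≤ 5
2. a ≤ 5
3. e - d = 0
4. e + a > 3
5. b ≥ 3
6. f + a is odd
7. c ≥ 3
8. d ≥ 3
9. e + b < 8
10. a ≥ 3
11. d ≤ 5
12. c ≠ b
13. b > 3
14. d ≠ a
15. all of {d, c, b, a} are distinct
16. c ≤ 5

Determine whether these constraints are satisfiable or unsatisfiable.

Unsatisfiable

Constraints 1, 2, 5, 7, 8, 10, 11, and 16 confine each of d, c, b, a to the 3 values {3, …, 5}.
Constraint 15 requires all 4 of them to be distinct, but only 3 values are available — impossible by the pigeonhole principle.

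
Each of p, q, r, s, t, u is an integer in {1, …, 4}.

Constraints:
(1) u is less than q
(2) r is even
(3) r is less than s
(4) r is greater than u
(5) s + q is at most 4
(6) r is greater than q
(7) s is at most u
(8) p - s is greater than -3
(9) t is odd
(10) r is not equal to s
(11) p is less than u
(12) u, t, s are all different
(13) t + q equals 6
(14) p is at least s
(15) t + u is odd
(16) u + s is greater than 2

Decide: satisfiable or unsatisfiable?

Constraints 1, 3, 6, 11, and 14 give u < q, q < r, r < s, s ≤ p, p < u. Chaining: u < q < r < s ≤ p < u, which forces u < u — impossible.

Unsatisfiable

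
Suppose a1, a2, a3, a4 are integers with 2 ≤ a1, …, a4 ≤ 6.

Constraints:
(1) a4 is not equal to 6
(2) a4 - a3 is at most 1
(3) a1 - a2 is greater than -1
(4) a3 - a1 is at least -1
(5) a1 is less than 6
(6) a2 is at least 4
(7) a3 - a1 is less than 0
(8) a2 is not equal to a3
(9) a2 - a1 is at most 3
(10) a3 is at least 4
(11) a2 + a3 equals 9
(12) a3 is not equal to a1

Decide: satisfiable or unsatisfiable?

Satisfiable

One satisfying assignment is a1 = 5, a2 = 5, a3 = 4, a4 = 4.
For the less obvious constraints — constraint 2: a4 - a3 = 0; constraint 3: a1 - a2 = 0 — and the others hold by inspection.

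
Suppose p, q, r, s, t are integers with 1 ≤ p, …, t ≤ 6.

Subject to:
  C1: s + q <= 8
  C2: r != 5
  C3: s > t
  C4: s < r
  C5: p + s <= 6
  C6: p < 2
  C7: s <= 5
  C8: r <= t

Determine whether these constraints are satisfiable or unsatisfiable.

Constraints 3, 4, and 8 give r ≤ t, t < s, s < r. Chaining: r ≤ t < s < r, which forces r < r — impossible.

Unsatisfiable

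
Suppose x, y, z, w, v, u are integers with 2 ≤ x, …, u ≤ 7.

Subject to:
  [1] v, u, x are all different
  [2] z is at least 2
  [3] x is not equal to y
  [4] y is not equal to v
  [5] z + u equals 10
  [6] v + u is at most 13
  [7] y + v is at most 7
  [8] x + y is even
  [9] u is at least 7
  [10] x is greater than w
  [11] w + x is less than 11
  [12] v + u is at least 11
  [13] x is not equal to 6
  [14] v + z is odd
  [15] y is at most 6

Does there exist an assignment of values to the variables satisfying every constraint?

Satisfiable

Take x = 5, y = 3, z = 3, w = 3, v = 4, u = 7. Then constraint 5: z + u = 10; constraint 6: v + u = 11, and every other listed constraint is also met.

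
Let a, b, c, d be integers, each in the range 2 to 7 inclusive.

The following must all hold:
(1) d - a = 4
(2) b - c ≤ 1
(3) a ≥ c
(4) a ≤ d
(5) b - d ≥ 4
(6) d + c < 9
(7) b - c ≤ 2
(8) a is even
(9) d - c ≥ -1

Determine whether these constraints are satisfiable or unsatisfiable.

Constraints 2, 5, and 9 give c − b ≥ -1, b − d ≥ 4, d − c ≥ -1.
Adding all 3 inequalities: the left sides telescope to 0, and the right sides sum to (-1) + 4 + (-1) = 2. So 0 ≥ 2, which is false.

Unsatisfiable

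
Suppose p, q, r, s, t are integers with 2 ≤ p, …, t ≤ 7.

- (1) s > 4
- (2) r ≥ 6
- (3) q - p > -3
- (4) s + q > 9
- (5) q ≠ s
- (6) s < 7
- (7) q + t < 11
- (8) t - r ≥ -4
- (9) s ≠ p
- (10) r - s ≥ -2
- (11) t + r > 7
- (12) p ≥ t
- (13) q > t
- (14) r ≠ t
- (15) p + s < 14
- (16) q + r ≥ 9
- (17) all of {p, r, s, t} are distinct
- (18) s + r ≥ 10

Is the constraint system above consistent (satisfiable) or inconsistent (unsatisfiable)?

Satisfiable

The assignment p = 5, q = 5, r = 7, s = 6, t = 3 works:
  constraint 3 holds since q - p = 0.
  constraint 4 holds since s + q = 11.
  constraint 7 holds since q + t = 8.
The rest check out directly.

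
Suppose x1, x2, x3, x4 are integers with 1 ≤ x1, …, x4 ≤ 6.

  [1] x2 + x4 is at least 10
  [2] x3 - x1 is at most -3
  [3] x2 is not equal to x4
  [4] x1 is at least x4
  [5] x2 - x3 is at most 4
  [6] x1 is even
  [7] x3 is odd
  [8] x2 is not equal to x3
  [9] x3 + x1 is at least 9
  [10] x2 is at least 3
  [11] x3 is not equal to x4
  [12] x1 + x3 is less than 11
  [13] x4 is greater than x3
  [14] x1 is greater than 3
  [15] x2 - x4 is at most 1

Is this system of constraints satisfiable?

Satisfiable

The assignment x1 = 6, x2 = 5, x3 = 3, x4 = 6 works:
  constraint 1 holds since x2 + x4 = 11.
  constraint 2 holds since x3 - x1 = -3.
  constraint 5 holds since x2 - x3 = 2.
The rest check out directly.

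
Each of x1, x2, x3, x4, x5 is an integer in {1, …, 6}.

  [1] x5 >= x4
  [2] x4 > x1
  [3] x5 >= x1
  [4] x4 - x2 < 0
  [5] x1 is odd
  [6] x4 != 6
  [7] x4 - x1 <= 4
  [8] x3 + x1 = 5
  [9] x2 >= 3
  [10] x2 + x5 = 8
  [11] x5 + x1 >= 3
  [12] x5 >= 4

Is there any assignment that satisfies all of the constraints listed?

Take x1 = 1, x2 = 3, x3 = 4, x4 = 2, x5 = 5. Then constraint 4: x4 - x2 = -1; constraint 7: x4 - x1 = 1; constraint 8: x3 + x1 = 5, and every other listed constraint is also met.

Satisfiable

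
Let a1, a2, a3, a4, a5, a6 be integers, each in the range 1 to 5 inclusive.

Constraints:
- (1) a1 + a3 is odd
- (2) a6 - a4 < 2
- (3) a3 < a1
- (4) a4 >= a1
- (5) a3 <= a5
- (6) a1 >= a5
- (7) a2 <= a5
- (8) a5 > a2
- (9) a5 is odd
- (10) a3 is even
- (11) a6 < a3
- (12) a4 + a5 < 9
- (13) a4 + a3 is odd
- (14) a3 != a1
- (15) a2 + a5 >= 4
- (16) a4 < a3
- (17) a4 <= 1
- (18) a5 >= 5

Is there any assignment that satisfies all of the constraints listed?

Unsatisfiable

From constraints 6 and 18: a1 ≥ a5 and a5 ≥ 5, so a1 ≥ 5. From constraints 4 and 17: a1 ≤ a4 and a4 ≤ 1, so a1 ≤ 1. But 1 < 5, so no value of a1 works.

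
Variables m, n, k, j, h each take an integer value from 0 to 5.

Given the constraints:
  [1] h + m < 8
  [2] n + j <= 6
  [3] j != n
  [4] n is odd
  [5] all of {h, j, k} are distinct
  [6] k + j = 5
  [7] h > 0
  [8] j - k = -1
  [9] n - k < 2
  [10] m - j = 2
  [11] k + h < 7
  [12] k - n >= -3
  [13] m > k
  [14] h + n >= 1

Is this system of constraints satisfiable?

Satisfiable

Setting (m, n, k, j, h) = (4, 3, 3, 2, 1) satisfies everything: constraint 1: h + m = 5; constraint 2: n + j = 5; constraint 6: k + j = 5, and the others follow.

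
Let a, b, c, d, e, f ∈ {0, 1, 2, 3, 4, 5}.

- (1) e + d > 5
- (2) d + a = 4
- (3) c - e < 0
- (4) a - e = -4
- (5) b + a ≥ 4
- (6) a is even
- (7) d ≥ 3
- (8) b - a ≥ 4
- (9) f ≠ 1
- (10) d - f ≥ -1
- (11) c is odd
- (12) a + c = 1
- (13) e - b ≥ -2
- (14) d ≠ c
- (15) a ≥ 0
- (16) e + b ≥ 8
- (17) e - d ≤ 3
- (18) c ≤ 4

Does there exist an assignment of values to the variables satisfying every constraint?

Satisfiable

Setting (a, b, c, d, e, f) = (0, 4, 1, 4, 4, 4) satisfies everything: constraint 1: e + d = 8; constraint 2: d + a = 4, and the others follow.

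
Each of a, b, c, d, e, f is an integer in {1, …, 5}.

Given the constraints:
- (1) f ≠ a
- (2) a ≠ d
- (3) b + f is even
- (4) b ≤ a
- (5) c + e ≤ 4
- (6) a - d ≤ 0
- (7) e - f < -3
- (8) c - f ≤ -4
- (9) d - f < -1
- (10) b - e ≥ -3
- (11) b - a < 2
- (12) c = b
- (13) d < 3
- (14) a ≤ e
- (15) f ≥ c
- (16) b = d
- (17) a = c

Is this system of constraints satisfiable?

Unsatisfiable

From constraints 12, 16, and 17, a = c = b = d, so a = d. But constraint 2 says a ≠ d. Contradiction.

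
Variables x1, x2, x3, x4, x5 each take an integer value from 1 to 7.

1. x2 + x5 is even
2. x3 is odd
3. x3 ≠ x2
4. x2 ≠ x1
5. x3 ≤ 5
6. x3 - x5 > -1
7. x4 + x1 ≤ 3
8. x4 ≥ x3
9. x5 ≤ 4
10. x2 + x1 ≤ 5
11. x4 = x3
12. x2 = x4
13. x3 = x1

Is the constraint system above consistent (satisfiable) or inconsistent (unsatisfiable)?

From constraints 11, 12, and 13, x2 = x4 = x3 = x1, so x2 = x1. But constraint 4 says x2 ≠ x1. Contradiction.

Unsatisfiable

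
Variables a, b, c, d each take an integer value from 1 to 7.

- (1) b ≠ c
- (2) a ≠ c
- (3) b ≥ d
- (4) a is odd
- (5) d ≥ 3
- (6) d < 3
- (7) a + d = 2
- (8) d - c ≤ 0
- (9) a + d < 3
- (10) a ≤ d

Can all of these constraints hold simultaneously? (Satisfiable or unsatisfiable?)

From constraint 5: d ≥ 3. From constraint 6: d ≤ 2. But 2 < 3, so no value of d works.

Unsatisfiable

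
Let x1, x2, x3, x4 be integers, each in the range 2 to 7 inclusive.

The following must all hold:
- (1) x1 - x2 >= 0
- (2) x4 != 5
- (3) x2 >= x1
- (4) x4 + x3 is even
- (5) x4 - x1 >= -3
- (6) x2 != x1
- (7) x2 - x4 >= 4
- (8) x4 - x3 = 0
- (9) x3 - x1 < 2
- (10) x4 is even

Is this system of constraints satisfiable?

Unsatisfiable

Constraints 1, 5, and 7 give x1 − x2 ≥ 0, x2 − x4 ≥ 4, x4 − x1 ≥ -3.
Adding all 3 inequalities: the left sides telescope to 0, and the right sides sum to 0 + 4 + (-3) = 1. So 0 ≥ 1, which is false.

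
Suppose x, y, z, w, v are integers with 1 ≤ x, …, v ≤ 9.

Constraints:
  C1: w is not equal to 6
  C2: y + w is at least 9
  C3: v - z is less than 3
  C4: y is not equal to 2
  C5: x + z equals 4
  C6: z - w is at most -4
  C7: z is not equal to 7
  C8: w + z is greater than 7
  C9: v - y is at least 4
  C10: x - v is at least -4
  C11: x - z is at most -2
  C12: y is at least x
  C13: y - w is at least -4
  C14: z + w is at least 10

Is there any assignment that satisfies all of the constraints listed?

Constraints 6, 9, 10, 11, and 13 give z − x ≥ 2, x − v ≥ -4, v − y ≥ 4, y − w ≥ -4, w − z ≥ 4.
Adding all 5 inequalities: the left sides telescope to 0, and the right sides sum to 2 + (-4) + 4 + (-4) + 4 = 2. So 0 ≥ 2, which is false.

Unsatisfiable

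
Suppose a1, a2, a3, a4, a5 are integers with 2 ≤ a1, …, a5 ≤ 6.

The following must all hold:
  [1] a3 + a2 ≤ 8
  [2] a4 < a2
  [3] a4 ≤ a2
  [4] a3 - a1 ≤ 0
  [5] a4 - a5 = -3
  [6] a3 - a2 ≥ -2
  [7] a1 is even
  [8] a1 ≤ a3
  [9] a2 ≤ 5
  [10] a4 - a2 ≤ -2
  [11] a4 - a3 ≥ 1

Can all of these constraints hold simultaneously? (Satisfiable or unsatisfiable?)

Unsatisfiable

Constraints 6, 10, and 11 give a4 − a3 ≥ 1, a3 − a2 ≥ -2, a2 − a4 ≥ 2.
Adding all 3 inequalities: the left sides telescope to 0, and the right sides sum to 1 + (-2) + 2 = 1. So 0 ≥ 1, which is false.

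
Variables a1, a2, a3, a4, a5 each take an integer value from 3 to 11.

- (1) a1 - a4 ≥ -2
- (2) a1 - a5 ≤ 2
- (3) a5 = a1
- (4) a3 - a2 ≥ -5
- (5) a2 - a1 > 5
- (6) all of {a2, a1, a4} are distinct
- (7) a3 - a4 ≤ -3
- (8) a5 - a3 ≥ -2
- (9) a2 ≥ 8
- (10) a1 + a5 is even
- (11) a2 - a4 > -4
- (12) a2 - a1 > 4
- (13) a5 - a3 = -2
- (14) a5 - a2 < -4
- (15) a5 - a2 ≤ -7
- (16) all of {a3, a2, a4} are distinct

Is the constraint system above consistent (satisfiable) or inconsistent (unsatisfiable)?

Constraints 1, 2, 4, 7, and 15 give a2 − a5 ≥ 7, a5 − a1 ≥ -2, a1 − a4 ≥ -2, a4 − a3 ≥ 3, a3 − a2 ≥ -5.
Adding all 5 inequalities: the left sides telescope to 0, and the right sides sum to 7 + (-2) + (-2) + 3 + (-5) = 1. So 0 ≥ 1, which is false.

Unsatisfiable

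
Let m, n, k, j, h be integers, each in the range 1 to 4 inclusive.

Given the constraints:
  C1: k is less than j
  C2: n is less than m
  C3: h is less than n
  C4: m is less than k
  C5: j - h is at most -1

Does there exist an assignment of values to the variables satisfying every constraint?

Unsatisfiable

Constraints 1, 2, 3, 4, and 5 give h < n, n < m, m < k, k < j, j < h. Chaining: h < n < m < k < j < h, which forces h < h — impossible.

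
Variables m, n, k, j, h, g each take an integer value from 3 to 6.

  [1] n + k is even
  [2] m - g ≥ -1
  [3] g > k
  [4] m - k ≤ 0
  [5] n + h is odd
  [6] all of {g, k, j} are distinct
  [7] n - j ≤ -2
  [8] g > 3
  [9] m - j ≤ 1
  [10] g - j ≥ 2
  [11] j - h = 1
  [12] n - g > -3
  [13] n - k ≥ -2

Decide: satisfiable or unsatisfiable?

Constraints 2, 4, 7, 10, and 13 give n − k ≥ -2, k − m ≥ 0, m − g ≥ -1, g − j ≥ 2, j − n ≥ 2.
Adding all 5 inequalities: the left sides telescope to 0, and the right sides sum to (-2) + 0 + (-1) + 2 + 2 = 1. So 0 ≥ 1, which is false.

Unsatisfiable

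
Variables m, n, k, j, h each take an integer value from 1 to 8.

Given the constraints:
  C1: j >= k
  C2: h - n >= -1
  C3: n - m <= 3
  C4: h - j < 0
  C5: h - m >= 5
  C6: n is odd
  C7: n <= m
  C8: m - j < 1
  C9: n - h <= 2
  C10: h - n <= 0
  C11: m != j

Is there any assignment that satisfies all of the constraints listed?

Constraints 3, 5, and 10 give h − m ≥ 5, m − n ≥ -3, n − h ≥ 0.
Adding all 3 inequalities: the left sides telescope to 0, and the right sides sum to 5 + (-3) + 0 = 2. So 0 ≥ 2, which is false.

Unsatisfiable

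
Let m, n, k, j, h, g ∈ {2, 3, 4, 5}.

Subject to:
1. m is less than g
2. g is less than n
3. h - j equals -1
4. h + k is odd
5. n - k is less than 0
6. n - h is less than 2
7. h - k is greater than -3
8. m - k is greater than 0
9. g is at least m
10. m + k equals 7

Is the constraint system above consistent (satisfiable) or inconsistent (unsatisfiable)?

Constraints 1, 2, 5, and 8 give k < m, m < g, g < n, n < k. Chaining: k < m < g < n < k, which forces k < k — impossible.

Unsatisfiable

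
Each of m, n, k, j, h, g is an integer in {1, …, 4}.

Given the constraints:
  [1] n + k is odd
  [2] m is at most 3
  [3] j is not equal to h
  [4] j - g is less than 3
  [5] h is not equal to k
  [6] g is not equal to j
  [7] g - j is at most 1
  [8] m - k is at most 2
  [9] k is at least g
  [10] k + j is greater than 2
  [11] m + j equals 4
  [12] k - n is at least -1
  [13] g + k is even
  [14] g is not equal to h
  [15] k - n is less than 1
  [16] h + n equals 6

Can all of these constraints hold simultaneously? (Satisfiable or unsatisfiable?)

Satisfiable

Try m = 2, n = 2, k = 1, j = 2, h = 4, g = 1.
Check constraint 4: j - g = 1; constraint 7: g - j = -1. The remaining constraints are straightforward to verify.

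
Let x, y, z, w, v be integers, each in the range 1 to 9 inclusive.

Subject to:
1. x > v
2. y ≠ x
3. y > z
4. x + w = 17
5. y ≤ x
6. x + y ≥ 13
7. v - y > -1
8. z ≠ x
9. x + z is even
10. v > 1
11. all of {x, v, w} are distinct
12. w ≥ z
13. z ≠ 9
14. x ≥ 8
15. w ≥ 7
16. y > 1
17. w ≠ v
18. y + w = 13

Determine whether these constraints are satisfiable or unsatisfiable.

Satisfiable

Take x = 9, y = 5, z = 1, w = 8, v = 6. Then constraint 4: x + w = 17; constraint 6: x + y = 14; constraint 7: v - y = 1, and every other listed constraint is also met.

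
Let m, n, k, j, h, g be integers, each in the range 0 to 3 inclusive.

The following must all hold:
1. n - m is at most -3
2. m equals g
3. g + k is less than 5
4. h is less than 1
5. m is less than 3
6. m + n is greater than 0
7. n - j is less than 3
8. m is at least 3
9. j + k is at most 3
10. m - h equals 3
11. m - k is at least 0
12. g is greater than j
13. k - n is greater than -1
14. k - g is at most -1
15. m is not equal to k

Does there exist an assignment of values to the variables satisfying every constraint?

Unsatisfiable

From constraint 8: m ≥ 3. From constraint 5: m ≤ 2. But 2 < 3, so no value of m works.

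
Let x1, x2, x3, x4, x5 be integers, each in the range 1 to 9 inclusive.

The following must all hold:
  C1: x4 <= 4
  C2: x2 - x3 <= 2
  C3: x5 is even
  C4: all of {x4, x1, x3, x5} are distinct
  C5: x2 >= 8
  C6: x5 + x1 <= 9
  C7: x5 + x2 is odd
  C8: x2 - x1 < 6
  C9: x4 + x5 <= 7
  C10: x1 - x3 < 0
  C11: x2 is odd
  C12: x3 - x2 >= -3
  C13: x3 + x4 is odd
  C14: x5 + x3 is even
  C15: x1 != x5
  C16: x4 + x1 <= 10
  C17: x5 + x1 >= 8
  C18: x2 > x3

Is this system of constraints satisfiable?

Satisfiable

Try x1 = 6, x2 = 9, x3 = 8, x4 = 3, x5 = 2.
Check constraint 2: x2 - x3 = 1; constraint 6: x5 + x1 = 8. The remaining constraints are straightforward to verify.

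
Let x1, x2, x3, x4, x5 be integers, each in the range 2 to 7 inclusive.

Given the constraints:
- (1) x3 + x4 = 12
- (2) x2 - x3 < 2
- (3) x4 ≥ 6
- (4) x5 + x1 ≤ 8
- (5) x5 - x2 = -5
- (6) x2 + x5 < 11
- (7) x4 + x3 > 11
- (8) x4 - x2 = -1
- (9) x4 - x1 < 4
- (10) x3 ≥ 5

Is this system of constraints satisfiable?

Setting (x1, x2, x3, x4, x5) = (5, 7, 6, 6, 2) satisfies everything: constraint 1: x3 + x4 = 12; constraint 2: x2 - x3 = 1, and the others follow.

Satisfiable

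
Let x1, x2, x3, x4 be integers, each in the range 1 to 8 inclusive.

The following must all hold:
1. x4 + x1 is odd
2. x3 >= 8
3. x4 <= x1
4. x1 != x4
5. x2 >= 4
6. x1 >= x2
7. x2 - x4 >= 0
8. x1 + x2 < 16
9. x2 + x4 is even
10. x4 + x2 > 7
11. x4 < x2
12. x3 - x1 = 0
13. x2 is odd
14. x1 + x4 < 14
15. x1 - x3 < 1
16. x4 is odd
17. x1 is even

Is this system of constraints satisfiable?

The assignment x1 = 8, x2 = 5, x3 = 8, x4 = 3 works:
  constraint 7 holds since x2 - x4 = 2.
  constraint 8 holds since x1 + x2 = 13.
  constraint 10 holds since x4 + x2 = 8.
The rest check out directly.

Satisfiable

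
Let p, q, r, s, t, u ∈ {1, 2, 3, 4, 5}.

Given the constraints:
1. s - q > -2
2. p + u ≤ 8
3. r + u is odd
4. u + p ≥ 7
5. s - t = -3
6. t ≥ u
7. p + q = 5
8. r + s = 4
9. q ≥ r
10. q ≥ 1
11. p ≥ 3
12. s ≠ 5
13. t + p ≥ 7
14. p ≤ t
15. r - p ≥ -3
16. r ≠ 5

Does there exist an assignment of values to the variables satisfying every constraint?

Satisfiable

Try p = 3, q = 2, r = 2, s = 2, t = 5, u = 5.
Check constraint 1: s - q = 0; constraint 2: p + u = 8; constraint 4: u + p = 8. The remaining constraints are straightforward to verify.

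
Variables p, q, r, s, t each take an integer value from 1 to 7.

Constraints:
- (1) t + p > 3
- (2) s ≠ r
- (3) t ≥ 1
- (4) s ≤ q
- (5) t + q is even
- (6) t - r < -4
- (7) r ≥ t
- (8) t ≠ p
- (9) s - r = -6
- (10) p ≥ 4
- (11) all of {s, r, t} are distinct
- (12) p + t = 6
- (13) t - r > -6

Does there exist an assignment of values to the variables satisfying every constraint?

Satisfiable

Setting (p, q, r, s, t) = (4, 2, 7, 1, 2) satisfies everything: constraint 1: t + p = 6; constraint 6: t - r = -5; constraint 9: s - r = -6, and the others follow.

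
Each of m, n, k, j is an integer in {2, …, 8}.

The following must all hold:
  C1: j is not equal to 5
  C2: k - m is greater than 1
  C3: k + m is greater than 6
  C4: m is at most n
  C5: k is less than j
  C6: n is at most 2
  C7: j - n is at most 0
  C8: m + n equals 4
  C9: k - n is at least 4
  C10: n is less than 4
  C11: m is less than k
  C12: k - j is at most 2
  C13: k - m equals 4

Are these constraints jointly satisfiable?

Constraints 7, 9, and 12 give k − n ≥ 4, n − j ≥ 0, j − k ≥ -2.
Adding all 3 inequalities: the left sides telescope to 0, and the right sides sum to 4 + 0 + (-2) = 2. So 0 ≥ 2, which is false.

Unsatisfiable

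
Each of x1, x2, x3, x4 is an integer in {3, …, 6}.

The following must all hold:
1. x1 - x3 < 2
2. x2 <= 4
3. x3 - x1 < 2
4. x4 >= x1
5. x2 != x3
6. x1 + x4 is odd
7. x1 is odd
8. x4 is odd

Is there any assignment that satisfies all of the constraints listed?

Unsatisfiable

Constraint 7 makes x1 odd and constraint 8 makes x4 odd, so x1 + x4 must be even. Constraint 6 says x1 + x4 is odd — contradiction.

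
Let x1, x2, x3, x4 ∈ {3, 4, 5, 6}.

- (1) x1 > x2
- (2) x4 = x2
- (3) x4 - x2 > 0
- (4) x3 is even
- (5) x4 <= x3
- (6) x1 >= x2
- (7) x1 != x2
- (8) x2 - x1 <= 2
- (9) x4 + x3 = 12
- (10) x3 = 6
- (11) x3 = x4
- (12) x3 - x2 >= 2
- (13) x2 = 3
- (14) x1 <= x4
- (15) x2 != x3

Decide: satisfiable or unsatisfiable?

Unsatisfiable

Constraint 10 fixes x3 = 6 and constraint 13 fixes x2 = 3. Constraints 2 and 11 give x3 = x4 = x2, so x3 = x2. But 6 ≠ 3 — contradiction.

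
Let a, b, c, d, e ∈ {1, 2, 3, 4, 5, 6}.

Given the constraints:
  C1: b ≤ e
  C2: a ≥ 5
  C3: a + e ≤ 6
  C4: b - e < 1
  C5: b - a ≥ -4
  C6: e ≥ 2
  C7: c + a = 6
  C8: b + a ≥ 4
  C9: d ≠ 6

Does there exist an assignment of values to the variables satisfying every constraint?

Unsatisfiable

From constraint 2: a ≥ 5. From constraint 6: e ≥ 2. Hence a + e ≥ 7. But constraint 3 requires a + e ≤ 6, and 6 < 7. Contradiction.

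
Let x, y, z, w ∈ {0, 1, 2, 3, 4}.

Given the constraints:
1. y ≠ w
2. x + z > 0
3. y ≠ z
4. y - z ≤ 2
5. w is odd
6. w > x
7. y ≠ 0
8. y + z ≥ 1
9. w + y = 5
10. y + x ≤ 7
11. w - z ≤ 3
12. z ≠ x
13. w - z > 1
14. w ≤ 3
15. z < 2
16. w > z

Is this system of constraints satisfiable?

Satisfiable

One satisfying assignment is x = 2, y = 2, z = 0, w = 3.
For the less obvious constraints — constraint 2: x + z = 2; constraint 4: y - z = 2 — and the others hold by inspection.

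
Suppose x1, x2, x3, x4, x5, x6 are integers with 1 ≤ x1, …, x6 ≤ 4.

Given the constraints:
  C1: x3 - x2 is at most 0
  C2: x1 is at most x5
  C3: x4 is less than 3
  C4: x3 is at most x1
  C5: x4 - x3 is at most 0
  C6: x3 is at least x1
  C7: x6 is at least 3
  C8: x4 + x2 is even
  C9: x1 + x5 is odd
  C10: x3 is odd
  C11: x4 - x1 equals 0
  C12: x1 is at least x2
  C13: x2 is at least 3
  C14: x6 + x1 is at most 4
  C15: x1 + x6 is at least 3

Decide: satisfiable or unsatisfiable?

From constraint 7: x6 ≥ 3. From constraints 12 and 13: x1 ≥ x2 ≥ 3. Hence x6 + x1 ≥ 6. But constraint 14 requires x6 + x1 ≤ 4, and 4 < 6. Contradiction.

Unsatisfiable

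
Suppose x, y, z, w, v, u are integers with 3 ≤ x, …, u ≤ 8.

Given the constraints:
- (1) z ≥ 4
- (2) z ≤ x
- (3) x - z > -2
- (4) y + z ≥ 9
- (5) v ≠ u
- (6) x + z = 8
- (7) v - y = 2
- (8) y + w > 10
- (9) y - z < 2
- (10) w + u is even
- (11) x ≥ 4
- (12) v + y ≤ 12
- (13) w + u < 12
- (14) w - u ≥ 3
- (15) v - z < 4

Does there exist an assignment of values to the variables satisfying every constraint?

Setting (x, y, z, w, v, u) = (4, 5, 4, 7, 7, 3) satisfies everything: constraint 3: x - z = 0; constraint 4: y + z = 9, and the others follow.

Satisfiable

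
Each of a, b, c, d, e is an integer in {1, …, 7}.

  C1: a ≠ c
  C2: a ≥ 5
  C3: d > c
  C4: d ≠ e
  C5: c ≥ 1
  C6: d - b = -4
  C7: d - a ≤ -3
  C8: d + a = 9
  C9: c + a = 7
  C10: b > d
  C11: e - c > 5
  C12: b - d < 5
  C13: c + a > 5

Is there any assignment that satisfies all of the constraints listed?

Satisfiable

Try a = 6, b = 7, c = 1, d = 3, e = 7.
Check constraint 6: d - b = -4; constraint 7: d - a = -3. The remaining constraints are straightforward to verify.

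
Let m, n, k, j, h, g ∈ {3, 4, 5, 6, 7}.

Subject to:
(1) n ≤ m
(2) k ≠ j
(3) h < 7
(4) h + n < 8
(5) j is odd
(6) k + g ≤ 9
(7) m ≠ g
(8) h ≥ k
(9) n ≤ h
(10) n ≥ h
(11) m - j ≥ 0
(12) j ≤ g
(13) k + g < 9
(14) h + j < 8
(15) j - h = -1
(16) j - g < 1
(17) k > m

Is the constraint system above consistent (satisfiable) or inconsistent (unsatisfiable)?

Constraints 1, 8, 10, and 17 give h ≤ n, n ≤ m, m < k, k ≤ h. Chaining: h ≤ n ≤ m < k ≤ h, which forces h < h — impossible.

Unsatisfiable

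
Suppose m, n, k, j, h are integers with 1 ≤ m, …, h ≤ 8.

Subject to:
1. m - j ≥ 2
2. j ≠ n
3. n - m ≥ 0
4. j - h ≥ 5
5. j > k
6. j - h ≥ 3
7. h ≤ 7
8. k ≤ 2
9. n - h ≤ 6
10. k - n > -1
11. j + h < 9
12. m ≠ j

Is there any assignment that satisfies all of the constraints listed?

Constraints 1, 3, 4, and 9 give h − n ≥ -6, n − m ≥ 0, m − j ≥ 2, j − h ≥ 5.
Adding all 4 inequalities: the left sides telescope to 0, and the right sides sum to (-6) + 0 + 2 + 5 = 1. So 0 ≥ 1, which is false.

Unsatisfiable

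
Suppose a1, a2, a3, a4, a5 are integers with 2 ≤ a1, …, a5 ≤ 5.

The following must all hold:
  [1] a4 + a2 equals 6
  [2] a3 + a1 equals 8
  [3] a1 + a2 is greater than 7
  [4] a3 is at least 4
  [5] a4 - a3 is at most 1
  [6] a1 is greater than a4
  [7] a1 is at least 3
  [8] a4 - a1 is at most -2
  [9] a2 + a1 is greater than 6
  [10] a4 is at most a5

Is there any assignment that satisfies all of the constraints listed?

Try a1 = 4, a2 = 4, a3 = 4, a4 = 2, a5 = 3.
Check constraint 1: a4 + a2 = 6; constraint 2: a3 + a1 = 8. The remaining constraints are straightforward to verify.

Satisfiable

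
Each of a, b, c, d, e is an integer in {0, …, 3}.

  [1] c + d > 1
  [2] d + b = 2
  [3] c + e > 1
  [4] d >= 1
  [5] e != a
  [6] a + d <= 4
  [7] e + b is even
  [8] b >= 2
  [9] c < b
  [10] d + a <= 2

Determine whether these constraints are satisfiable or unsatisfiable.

From constraint 4: d ≥ 1. From constraint 8: b ≥ 2. Hence d + b ≥ 3. But constraint 2 requires d + b = 2, and 2 < 3. Contradiction.

Unsatisfiable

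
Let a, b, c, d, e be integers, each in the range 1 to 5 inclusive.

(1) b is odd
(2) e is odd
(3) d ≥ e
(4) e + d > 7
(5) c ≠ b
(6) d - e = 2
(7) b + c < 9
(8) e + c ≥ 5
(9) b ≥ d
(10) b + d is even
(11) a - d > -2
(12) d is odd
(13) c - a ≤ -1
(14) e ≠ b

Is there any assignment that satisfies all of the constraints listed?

Satisfiable

Try a = 5, b = 5, c = 3, d = 5, e = 3.
Check constraint 4: e + d = 8; constraint 6: d - e = 2. The remaining constraints are straightforward to verify.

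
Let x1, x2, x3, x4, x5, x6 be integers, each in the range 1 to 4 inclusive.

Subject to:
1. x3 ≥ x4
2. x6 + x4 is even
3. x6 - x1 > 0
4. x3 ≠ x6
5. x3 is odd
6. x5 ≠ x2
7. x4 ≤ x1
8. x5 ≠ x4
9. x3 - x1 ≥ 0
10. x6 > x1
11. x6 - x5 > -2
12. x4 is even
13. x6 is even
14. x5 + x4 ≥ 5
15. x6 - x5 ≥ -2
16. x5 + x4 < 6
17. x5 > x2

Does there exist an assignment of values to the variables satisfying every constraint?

Satisfiable

One satisfying assignment is x1 = 2, x2 = 2, x3 = 3, x4 = 2, x5 = 3, x6 = 4.
For the less obvious constraints — constraint 3: x6 - x1 = 2; constraint 9: x3 - x1 = 1 — and the others hold by inspection.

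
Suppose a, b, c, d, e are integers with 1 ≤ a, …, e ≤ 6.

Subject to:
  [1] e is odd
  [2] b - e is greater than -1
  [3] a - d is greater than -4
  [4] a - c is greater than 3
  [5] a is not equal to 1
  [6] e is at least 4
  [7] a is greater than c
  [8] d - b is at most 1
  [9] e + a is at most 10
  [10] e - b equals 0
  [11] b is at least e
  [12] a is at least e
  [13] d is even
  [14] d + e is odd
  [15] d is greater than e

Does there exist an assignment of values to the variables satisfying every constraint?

Satisfiable

The assignment a = 5, b = 5, c = 1, d = 6, e = 5 works:
  constraint 2 holds since b - e = 0.
  constraint 3 holds since a - d = -1.
The rest check out directly.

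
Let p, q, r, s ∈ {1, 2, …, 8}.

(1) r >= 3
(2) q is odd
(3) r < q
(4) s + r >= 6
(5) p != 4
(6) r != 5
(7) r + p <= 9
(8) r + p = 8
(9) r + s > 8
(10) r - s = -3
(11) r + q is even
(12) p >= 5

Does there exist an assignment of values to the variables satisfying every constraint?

Try p = 5, q = 5, r = 3, s = 6.
Check constraint 4: s + r = 9; constraint 7: r + p = 8. The remaining constraints are straightforward to verify.

Satisfiable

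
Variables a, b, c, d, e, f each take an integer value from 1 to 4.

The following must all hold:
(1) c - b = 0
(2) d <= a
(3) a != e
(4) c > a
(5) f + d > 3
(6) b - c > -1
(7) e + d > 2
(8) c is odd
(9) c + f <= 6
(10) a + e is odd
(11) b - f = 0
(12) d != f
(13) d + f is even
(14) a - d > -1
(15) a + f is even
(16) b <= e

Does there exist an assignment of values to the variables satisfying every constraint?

Satisfiable

One satisfying assignment is a = 1, b = 3, c = 3, d = 1, e = 4, f = 3.
For the less obvious constraints — constraint 1: c - b = 0; constraint 5: f + d = 4 — and the others hold by inspection.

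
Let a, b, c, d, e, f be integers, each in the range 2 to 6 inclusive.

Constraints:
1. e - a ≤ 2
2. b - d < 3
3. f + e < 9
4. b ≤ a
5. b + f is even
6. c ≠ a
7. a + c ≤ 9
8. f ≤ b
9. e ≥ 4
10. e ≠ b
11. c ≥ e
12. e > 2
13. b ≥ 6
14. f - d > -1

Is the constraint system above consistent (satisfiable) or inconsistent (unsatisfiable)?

From constraints 4 and 13: a ≥ b ≥ 6. From constraints 9 and 11: c ≥ e ≥ 4. Hence a + c ≥ 10. But constraint 7 requires a + c ≤ 9, and 9 < 10. Contradiction.

Unsatisfiable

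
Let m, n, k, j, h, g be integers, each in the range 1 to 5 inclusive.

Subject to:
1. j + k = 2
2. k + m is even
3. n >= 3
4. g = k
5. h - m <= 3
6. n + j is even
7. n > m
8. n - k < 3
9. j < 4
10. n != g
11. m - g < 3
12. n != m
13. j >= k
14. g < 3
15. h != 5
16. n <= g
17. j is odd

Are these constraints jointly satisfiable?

Unsatisfiable

From constraints 3 and 16: g ≥ n and n ≥ 3, so g ≥ 3. From constraint 14: g ≤ 2. But 2 < 3, so no value of g works.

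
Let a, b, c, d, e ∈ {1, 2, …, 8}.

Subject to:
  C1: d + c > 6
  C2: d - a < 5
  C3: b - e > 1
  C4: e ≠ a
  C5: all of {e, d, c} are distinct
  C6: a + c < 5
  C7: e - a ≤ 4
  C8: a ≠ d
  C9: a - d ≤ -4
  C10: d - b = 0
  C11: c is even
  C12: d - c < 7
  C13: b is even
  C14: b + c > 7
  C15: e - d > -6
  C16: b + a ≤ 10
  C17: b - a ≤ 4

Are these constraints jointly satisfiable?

The assignment a = 2, b = 6, c = 2, d = 6, e = 3 works:
  constraint 1 holds since d + c = 8.
  constraint 2 holds since d - a = 4.
The rest check out directly.

Satisfiable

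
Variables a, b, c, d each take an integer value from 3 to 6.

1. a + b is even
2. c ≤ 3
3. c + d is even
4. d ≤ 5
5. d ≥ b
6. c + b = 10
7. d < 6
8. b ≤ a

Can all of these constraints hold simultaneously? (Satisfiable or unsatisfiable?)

From constraint 2: c ≤ 3. From constraints 4 and 5: b ≤ d ≤ 5. Hence c + b ≤ 8. But constraint 6 requires c + b = 10, and 10 > 8. Contradiction.

Unsatisfiable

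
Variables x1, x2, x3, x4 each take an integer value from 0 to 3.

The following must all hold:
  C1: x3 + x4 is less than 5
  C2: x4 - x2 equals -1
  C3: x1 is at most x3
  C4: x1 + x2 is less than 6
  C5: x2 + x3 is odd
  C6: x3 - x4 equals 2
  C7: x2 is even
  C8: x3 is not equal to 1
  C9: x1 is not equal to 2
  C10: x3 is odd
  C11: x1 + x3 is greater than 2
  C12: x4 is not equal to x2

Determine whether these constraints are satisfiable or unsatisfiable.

Take x1 = 1, x2 = 2, x3 = 3, x4 = 1. Then constraint 1: x3 + x4 = 4; constraint 2: x4 - x2 = -1; constraint 4: x1 + x2 = 3, and every other listed constraint is also met.

Satisfiable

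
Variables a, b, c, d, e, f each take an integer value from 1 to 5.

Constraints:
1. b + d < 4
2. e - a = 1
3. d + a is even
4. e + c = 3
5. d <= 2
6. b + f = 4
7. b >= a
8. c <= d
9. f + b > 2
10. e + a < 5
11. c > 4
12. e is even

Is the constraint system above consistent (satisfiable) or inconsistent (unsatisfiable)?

Unsatisfiable

From constraint 11: c ≥ 5. From constraints 5 and 8: c ≤ d and d ≤ 2, so c ≤ 2. But 2 < 5, so no value of c works.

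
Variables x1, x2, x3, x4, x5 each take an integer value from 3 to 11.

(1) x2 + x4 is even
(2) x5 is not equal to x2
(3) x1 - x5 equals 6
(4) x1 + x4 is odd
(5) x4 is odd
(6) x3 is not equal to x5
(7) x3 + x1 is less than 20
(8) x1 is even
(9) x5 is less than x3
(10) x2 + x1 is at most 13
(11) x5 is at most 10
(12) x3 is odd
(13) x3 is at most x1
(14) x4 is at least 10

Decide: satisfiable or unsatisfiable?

Take x1 = 10, x2 = 3, x3 = 7, x4 = 11, x5 = 4. Then constraint 3: x1 - x5 = 6; constraint 7: x3 + x1 = 17, and every other listed constraint is also met.

Satisfiable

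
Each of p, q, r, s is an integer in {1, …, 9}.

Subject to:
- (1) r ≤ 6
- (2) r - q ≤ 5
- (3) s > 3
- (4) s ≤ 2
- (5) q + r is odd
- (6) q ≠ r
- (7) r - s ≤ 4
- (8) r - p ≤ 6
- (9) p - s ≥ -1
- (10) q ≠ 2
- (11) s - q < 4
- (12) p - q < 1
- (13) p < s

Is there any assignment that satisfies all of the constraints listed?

From constraint 3: s ≥ 4. From constraint 4: s ≤ 2. But 2 < 4, so no value of s works.

Unsatisfiable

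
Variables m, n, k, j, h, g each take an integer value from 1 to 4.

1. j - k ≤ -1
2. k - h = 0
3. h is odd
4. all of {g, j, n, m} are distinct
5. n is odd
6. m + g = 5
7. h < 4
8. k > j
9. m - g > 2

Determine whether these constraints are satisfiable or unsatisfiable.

The assignment m = 4, n = 3, k = 3, j = 2, h = 3, g = 1 works:
  constraint 1 holds since j - k = -1.
  constraint 2 holds since k - h = 0.
  constraint 6 holds since m + g = 5.
The rest check out directly.

Satisfiable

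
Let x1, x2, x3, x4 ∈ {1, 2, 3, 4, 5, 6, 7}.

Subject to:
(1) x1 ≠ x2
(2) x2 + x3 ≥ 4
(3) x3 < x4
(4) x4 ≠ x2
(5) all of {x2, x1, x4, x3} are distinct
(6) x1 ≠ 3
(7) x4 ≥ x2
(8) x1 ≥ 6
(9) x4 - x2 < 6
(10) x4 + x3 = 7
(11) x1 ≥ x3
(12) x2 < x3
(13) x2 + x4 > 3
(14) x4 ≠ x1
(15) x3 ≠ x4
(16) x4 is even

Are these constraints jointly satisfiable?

Satisfiable

Take x1 = 7, x2 = 1, x3 = 3, x4 = 4. Then constraint 2: x2 + x3 = 4; constraint 9: x4 - x2 = 3; constraint 10: x4 + x3 = 7, and every other listed constraint is also met.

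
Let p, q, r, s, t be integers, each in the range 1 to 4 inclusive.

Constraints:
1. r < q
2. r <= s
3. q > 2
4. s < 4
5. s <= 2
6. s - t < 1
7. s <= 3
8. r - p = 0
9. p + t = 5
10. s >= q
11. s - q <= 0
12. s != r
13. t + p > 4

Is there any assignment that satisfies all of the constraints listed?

From constraint 3: q ≥ 3. From constraints 5 and 10: q ≤ s and s ≤ 2, so q ≤ 2. But 2 < 3, so no value of q works.

Unsatisfiable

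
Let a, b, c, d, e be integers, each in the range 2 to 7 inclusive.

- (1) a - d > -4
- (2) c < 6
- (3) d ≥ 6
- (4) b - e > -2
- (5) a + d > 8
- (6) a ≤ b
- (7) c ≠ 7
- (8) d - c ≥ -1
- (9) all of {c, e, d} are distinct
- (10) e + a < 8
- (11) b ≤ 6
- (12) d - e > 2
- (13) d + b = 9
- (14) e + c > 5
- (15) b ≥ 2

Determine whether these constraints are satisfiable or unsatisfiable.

Satisfiable

Setting (a, b, c, d, e) = (3, 3, 4, 6, 3) satisfies everything: constraint 1: a - d = -3; constraint 4: b - e = 0, and the others follow.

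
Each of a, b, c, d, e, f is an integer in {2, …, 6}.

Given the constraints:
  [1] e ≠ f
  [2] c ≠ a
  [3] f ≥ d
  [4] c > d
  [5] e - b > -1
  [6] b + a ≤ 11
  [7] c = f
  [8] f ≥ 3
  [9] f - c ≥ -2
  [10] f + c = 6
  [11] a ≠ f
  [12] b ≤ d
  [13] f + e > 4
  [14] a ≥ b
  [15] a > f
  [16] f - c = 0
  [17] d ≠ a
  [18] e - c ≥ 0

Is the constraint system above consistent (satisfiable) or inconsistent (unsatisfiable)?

The assignment a = 6, b = 2, c = 3, d = 2, e = 4, f = 3 works:
  constraint 5 holds since e - b = 2.
  constraint 6 holds since b + a = 8.
  constraint 9 holds since f - c = 0.
The rest check out directly.

Satisfiable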